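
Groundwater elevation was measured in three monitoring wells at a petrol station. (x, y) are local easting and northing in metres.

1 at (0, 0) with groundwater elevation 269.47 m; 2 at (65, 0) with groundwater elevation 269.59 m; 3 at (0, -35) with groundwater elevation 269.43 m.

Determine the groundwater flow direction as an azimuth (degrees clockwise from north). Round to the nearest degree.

238°

∂h/∂x = (269.59 − 269.47) / (65 − 0) = +0.001846
∂h/∂y = (269.43 − 269.47) / (-35 − 0) = +0.001143
Flow direction (−∇h) has components (-0.001846 E, -0.001143 N).
Azimuth = atan2(E, N) = atan2(-0.001846, -0.001143) = 238.2° ≈ 238°.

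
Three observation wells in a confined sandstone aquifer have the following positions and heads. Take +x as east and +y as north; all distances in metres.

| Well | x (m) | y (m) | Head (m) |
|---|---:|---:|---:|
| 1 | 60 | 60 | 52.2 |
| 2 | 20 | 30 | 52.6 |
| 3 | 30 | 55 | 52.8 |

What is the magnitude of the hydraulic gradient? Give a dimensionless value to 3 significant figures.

0.0286

Three-point gradient (reference 1): Δ to 2 = (-40, -30, +0.4), Δ to 3 = (-30, -5, +0.6).
∂h/∂x = -0.02286, ∂h/∂y = +0.01714 (det = -700).
|∇h| = √(-0.02286² + 0.01714²) = 0.02857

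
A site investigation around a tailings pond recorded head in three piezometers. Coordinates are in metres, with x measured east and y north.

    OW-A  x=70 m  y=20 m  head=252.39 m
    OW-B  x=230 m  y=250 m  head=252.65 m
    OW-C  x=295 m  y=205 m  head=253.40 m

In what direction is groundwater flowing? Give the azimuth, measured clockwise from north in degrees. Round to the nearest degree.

Taking OW-A as reference: OW-B−OW-A = (160, 230, +0.26); OW-C−OW-A = (225, 185, +1.01).
Solve a·Δx + b·Δy = Δh: det = 160·185 − 225·230 = -22150.
∂h/∂x = [(+0.26)·185 − (+1.01)·230] / -22150 = +0.008316
∂h/∂y = [160·(+1.01) − 225·(+0.26)] / -22150 = -0.004655
Flow direction (−∇h) has components (-0.008316 E, +0.004655 N).
Azimuth = atan2(E, N) = atan2(-0.008316, +0.004655) = 299.2° ≈ 299°.

299°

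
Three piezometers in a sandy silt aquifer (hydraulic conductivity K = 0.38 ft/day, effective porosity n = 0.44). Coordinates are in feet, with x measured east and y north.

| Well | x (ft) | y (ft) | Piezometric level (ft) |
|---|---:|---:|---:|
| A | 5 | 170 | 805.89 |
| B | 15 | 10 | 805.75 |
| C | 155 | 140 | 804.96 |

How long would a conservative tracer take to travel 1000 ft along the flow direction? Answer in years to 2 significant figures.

Differences from A: to B (Δx, Δy, Δh) = (10, -160, -0.14); to C = (150, -30, -0.93).
Determinant of the coordinate differences = 10·(-30) − 150·(-160) = 23700.
∂h/∂x = [(-0.14)·(-30) − (-0.93)·(-160)] / 23700 = -0.006101
∂h/∂y = [10·(-0.93) − 150·(-0.14)] / 23700 = +0.0004937
|∇h| = √(-0.006101² + 0.0004937²) = 0.006121
Seepage velocity v = K·i/n = 0.38 × 0.006121 / 0.44 = 0.005286 ft/day.
t = 1000 / 0.005286 = 1.892e+05 days = 518 years.

520 years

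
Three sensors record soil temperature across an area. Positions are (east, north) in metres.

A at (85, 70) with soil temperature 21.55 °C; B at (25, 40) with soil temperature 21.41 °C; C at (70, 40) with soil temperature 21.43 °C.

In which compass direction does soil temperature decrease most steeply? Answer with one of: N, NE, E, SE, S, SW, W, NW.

With T = a·x + b·y + c and A as origin, the differences give:
  (-60)·a + (-30)·b = -0.14
  (-15)·a + (-30)·b = -0.12
Eliminate b (×(-30) and ×(-30), subtract): 1350·a = 0.600 → a = ∂T/∂x = +0.0004444
Back-substitute: b = ∂T/∂y = +0.003778.
Steepest decrease is along −∇f = (-0.0004444 E, -0.003778 N) → south.

S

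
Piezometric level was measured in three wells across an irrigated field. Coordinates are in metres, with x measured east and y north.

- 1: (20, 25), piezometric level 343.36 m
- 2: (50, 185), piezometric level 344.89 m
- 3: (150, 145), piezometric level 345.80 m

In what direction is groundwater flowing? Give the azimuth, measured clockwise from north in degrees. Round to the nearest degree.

Taking 1 as reference: 2−1 = (30, 160, +1.53); 3−1 = (130, 120, +2.44).
Solve a·Δx + b·Δy = Δh: det = 30·120 − 130·160 = -17200.
∂h/∂x = [(+1.53)·120 − (+2.44)·160] / -17200 = +0.01202
∂h/∂y = [30·(+2.44) − 130·(+1.53)] / -17200 = +0.007308
Flow direction (−∇h) has components (-0.01202 E, -0.007308 N).
Azimuth = atan2(E, N) = atan2(-0.01202, -0.007308) = 238.7° ≈ 239°.

239°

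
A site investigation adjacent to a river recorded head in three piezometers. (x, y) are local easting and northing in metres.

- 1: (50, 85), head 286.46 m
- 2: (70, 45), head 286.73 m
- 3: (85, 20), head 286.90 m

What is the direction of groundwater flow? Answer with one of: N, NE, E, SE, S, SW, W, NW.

N

Differences from 1: to 2 (Δx, Δy, Δh) = (20, -40, +0.27); to 3 = (35, -65, +0.44).
Solve a·Δx + b·Δy = Δh: det = 20·(-65) − 35·(-40) = 100.
∂h/∂x = [(+0.27)·(-65) − (+0.44)·(-40)] / 100 = +0.0005000
∂h/∂y = [20·(+0.44) − 35·(+0.27)] / 100 = -0.006500
Flow = −∇h = (-0.0005000 east, +0.006500 north), which points north.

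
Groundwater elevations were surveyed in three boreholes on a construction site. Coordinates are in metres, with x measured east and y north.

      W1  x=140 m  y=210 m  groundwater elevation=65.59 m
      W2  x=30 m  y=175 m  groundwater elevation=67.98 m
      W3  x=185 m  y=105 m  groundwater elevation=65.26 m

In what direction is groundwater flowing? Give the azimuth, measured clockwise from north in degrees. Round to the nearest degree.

075°

Taking W1 as reference: W2−W1 = (-110, -35, +2.39); W3−W1 = (45, -105, -0.33).
Solve a·Δx + b·Δy = Δh: det = (-110)·(-105) − 45·(-35) = 13125.
∂h/∂x = [(+2.39)·(-105) − (-0.33)·(-35)] / 13125 = -0.02000
∂h/∂y = [(-110)·(-0.33) − 45·(+2.39)] / 13125 = -0.005429
Flow direction (−∇h) has components (+0.02000 E, +0.005429 N).
Azimuth = atan2(E, N) = atan2(+0.02000, +0.005429) = 74.8° ≈ 075°.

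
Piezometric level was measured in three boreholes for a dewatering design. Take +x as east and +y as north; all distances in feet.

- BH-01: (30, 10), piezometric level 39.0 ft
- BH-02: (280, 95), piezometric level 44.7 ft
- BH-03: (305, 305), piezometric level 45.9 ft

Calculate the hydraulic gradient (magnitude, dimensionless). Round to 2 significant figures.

Taking BH-01 as reference: BH-02−BH-01 = (250, 85, +5.7); BH-03−BH-01 = (275, 295, +6.9).
Determinant of the coordinate differences = 250·295 − 275·85 = 50375.
∂h/∂x = [(+5.7)·295 − (+6.9)·85] / 50375 = +0.02174
∂h/∂y = [250·(+6.9) − 275·(+5.7)] / 50375 = +0.003127
|∇h| = √(0.02174² + 0.003127²) = 0.02196

0.022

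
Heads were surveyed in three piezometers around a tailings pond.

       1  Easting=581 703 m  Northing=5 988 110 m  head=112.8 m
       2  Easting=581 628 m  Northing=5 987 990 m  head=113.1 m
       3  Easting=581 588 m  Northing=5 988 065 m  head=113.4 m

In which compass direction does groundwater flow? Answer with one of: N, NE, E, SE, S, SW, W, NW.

Differences from 1: to 2 (Δx, Δy, Δh) = (-75, -120, +0.3); to 3 = (-115, -45, +0.6).
Solve a·Δx + b·Δy = Δh: det = (-75)·(-45) − (-115)·(-120) = -10425.
∂h/∂x = [(+0.3)·(-45) − (+0.6)·(-120)] / -10425 = -0.005612
∂h/∂y = [(-75)·(+0.6) − (-115)·(+0.3)] / -10425 = +0.001007
Flow = −∇h = (+0.005612 east, -0.001007 north), which points east.

E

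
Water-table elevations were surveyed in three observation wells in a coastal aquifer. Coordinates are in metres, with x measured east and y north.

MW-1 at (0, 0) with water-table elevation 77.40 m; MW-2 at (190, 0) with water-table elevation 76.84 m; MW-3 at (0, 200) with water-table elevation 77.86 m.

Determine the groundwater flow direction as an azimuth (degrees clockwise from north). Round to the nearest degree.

∂h/∂x = (76.84 − 77.40) / (190 − 0) = -0.002947
∂h/∂y = (77.86 − 77.40) / (200 − 0) = +0.002300
Flow direction (−∇h) has components (+0.002947 E, -0.002300 N).
Azimuth = atan2(E, N) = atan2(+0.002947, -0.002300) = 128.0° ≈ 128°.

128°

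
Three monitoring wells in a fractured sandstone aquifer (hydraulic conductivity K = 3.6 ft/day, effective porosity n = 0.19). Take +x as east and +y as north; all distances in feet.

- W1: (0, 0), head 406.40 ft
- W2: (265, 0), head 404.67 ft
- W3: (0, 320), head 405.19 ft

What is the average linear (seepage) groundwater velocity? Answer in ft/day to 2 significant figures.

∂h/∂x = (404.67 − 406.40) / (265 − 0) = -0.006528
∂h/∂y = (405.19 − 406.40) / (320 − 0) = -0.003781
|∇h| = √(-0.006528² + -0.003781²) = 0.007544
Seepage velocity v = K·i/n = 3.6 × 0.007544 / 0.19 = 0.1429 ft/day.

0.14 ft/day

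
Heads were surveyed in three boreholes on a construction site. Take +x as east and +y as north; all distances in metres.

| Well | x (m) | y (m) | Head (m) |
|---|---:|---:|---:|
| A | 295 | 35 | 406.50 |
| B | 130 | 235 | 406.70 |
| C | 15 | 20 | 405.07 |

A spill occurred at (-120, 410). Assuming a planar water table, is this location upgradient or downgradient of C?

upgradient

With h = a·x + b·y + c and A as origin, the differences give:
  (-165)·a + 200·b = +0.20
  (-280)·a + (-15)·b = -1.43
Eliminate b (×(-15) and ×200, subtract): 58475·a = 283.000 → a = ∂h/∂x = +0.004840
Back-substitute: b = ∂h/∂y = +0.004993.
Head at (-120, 410) = 406.50 + (+0.004840)·(-415) + (+0.004993)·(375) = 406.36 m.
That is higher than the 405.07 m at C, so the point is upgradient.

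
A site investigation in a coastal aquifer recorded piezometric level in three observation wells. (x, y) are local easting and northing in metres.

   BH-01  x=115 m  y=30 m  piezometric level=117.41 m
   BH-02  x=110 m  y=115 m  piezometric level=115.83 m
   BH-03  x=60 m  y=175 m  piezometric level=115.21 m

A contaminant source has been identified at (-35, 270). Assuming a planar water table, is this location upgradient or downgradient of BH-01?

Taking BH-01 as reference: BH-02−BH-01 = (-5, 85, -1.58); BH-03−BH-01 = (-55, 145, -2.20).
Solve a·Δx + b·Δy = Δh: det = (-5)·145 − (-55)·85 = 3950.
∂h/∂x = [(-1.58)·145 − (-2.20)·85] / 3950 = -0.01066
∂h/∂y = [(-5)·(-2.20) − (-55)·(-1.58)] / 3950 = -0.01922
Head at (-35, 270) = 117.41 + (-0.01066)·(-150) + (-0.01922)·(240) = 114.40 m.
That is lower than the 117.41 m at BH-01, so the point is downgradient.

downgradient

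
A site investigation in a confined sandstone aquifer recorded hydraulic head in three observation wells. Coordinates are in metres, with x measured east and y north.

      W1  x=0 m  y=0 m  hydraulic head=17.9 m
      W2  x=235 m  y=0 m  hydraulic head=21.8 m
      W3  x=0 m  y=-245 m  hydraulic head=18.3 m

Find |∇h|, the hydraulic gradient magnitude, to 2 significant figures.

0.017

∂h/∂x = (21.8 − 17.9) / (235 − 0) = +0.01660
∂h/∂y = (18.3 − 17.9) / (-245 − 0) = -0.001633
|∇h| = √(0.01660² + -0.001633²) = 0.01668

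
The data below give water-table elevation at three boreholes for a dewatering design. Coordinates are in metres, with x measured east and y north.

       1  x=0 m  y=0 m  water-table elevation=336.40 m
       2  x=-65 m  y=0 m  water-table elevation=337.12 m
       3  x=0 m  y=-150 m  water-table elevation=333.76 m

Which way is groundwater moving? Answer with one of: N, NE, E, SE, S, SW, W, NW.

∂h/∂x = (337.12 − 336.40) / (-65 − 0) = -0.01108
∂h/∂y = (333.76 − 336.40) / (-150 − 0) = +0.01760
Flow = −∇h = (+0.01108 east, -0.01760 north), which points southeast.

SE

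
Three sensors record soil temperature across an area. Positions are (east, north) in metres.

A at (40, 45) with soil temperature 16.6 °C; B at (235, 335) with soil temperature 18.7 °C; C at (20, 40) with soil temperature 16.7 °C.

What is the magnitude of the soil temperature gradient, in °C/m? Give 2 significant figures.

0.015 °C/m

With T = a·x + b·y + c and A as origin, the differences give:
  195·a + 290·b = +2.1
  (-20)·a + (-5)·b = +0.1
Eliminate b (×(-5) and ×290, subtract): 4825·a = -39.50 → a = ∂T/∂x = -0.008187
Back-substitute: b = ∂T/∂y = +0.01275.
|∇f| = √(-0.008187² + 0.01275²) = 0.01515 °C/m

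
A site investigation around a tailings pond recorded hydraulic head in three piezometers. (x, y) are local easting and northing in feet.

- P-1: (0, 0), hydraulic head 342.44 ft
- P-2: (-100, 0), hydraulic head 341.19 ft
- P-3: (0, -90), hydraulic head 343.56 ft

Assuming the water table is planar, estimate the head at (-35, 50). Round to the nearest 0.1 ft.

∂h/∂x = (341.19 − 342.44) / (-100 − 0) = +0.01250
∂h/∂y = (343.56 − 342.44) / (-90 − 0) = -0.01244
h(-35, 50) = 342.44 + (+0.01250)·(-35) + (-0.01244)·(50) = 342.44 -0.438 -0.622 = 341.380 ft.

341.4 ft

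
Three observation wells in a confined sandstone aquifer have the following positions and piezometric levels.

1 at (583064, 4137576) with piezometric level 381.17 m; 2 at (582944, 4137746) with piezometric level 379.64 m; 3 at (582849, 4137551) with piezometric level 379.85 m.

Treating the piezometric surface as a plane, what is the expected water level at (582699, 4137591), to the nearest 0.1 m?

378.7 m

Differences from 1: to 2 (Δx, Δy, Δh) = (-120, 170, -1.53); to 3 = (-215, -25, -1.32).
Determinant of the coordinate differences = (-120)·(-25) − (-215)·170 = 39550.
∂h/∂x = [(-1.53)·(-25) − (-1.32)·170] / 39550 = +0.006641
∂h/∂y = [(-120)·(-1.32) − (-215)·(-1.53)] / 39550 = -0.004312
h(582699, 4137591) = 381.17 + (+0.006641)·(-365) + (-0.004312)·(15) = 381.17 -2.424 -0.065 = 378.681 m.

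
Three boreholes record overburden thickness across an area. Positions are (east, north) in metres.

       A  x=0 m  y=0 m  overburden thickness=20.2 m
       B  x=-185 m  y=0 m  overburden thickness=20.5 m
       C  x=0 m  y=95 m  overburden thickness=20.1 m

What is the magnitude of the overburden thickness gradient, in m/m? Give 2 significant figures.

0.0019 m/m

∂d/∂x = (20.5 − 20.2) / (-185 − 0) = -0.001622
∂d/∂y = (20.1 − 20.2) / (95 − 0) = -0.001053
|∇f| = √(-0.001622² + -0.001053²) = 0.001934 m/m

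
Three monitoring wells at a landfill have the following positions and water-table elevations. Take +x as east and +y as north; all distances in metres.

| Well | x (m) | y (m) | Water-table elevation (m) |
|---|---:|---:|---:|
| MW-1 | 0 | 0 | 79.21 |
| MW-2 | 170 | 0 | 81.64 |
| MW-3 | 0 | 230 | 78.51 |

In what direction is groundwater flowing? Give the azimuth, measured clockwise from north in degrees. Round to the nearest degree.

∂h/∂x = (81.64 − 79.21) / (170 − 0) = +0.01429
∂h/∂y = (78.51 − 79.21) / (230 − 0) = -0.003043
Flow direction (−∇h) has components (-0.01429 E, +0.003043 N).
Azimuth = atan2(E, N) = atan2(-0.01429, +0.003043) = 282.0° ≈ 282°.

282°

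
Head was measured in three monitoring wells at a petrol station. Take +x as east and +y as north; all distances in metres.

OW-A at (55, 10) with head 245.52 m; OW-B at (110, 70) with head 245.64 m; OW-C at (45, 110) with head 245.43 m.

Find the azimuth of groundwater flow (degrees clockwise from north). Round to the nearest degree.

With h = a·x + b·y + c and OW-A as origin, the differences give:
  55·a + 60·b = +0.12
  (-10)·a + 100·b = -0.09
Eliminate b (×100 and ×60, subtract): 6100·a = 17.400 → a = ∂h/∂x = +0.002852
Back-substitute: b = ∂h/∂y = -0.0006148.
Flow direction (−∇h) has components (-0.002852 E, +0.0006148 N).
Azimuth = atan2(E, N) = atan2(-0.002852, +0.0006148) = 282.2° ≈ 282°.

282°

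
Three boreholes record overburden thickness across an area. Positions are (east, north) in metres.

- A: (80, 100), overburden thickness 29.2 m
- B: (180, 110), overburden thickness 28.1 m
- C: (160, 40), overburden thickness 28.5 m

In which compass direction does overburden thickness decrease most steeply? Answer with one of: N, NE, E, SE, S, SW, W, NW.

With d = a·x + b·y + c and A as origin, the differences give:
  100·a + 10·b = -1.1
  80·a + (-60)·b = -0.7
Eliminate b (×(-60) and ×10, subtract): -6800·a = 73.00 → a = ∂d/∂x = -0.01074
Back-substitute: b = ∂d/∂y = -0.002647.
Steepest decrease is along −∇f = (+0.01074 E, +0.002647 N) → east.

E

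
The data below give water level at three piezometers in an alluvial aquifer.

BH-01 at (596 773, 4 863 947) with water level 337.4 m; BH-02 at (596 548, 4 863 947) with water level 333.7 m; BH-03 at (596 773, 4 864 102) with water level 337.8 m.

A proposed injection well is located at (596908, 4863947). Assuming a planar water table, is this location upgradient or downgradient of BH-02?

upgradient

∂h/∂x = (333.7 − 337.4) / (596548 − 596773) = +0.01644
∂h/∂y = (337.8 − 337.4) / (4864102 − 4863947) = +0.002581
Head at (596908, 4863947) = 337.4 + (+0.01644)·(135) + (+0.002581)·(0) = 339.62 m.
That is higher than the 333.7 m at BH-02, so the point is upgradient.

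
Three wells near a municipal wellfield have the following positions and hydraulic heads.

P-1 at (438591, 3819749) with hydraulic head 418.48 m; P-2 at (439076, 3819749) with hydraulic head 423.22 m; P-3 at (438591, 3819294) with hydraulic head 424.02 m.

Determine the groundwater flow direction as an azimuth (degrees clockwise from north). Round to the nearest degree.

321°

∂h/∂x = (423.22 − 418.48) / (439076 − 438591) = +0.009773
∂h/∂y = (424.02 − 418.48) / (3819294 − 3819749) = -0.01218
Flow direction (−∇h) has components (-0.009773 E, +0.01218 N).
Azimuth = atan2(E, N) = atan2(-0.009773, +0.01218) = 321.2° ≈ 321°.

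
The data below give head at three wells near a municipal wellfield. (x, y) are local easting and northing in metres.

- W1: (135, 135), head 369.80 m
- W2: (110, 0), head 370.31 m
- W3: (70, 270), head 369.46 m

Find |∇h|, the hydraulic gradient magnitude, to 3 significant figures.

0.00391

With h = a·x + b·y + c and W1 as origin, the differences give:
  (-25)·a + (-135)·b = +0.51
  (-65)·a + 135·b = -0.34
Eliminate b (×135 and ×(-135), subtract): -12150·a = 22.950 → a = ∂h/∂x = -0.001889
Back-substitute: b = ∂h/∂y = -0.003428.
|∇h| = √(-0.001889² + -0.003428²) = 0.003914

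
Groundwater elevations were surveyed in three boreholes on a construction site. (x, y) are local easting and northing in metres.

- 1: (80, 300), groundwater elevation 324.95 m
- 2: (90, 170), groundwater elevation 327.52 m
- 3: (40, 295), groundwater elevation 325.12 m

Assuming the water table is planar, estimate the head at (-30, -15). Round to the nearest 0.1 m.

Differences from 1: to 2 (Δx, Δy, Δh) = (10, -130, +2.57); to 3 = (-40, -5, +0.17).
Determinant of the coordinate differences = 10·(-5) − (-40)·(-130) = -5250.
∂h/∂x = [(+2.57)·(-5) − (+0.17)·(-130)] / -5250 = -0.001762
∂h/∂y = [10·(+0.17) − (-40)·(+2.57)] / -5250 = -0.01990
h(-30, -15) = 324.95 + (-0.001762)·(-110) + (-0.01990)·(-315) = 324.95 +0.194 +6.270 = 331.414 m.

331.4 m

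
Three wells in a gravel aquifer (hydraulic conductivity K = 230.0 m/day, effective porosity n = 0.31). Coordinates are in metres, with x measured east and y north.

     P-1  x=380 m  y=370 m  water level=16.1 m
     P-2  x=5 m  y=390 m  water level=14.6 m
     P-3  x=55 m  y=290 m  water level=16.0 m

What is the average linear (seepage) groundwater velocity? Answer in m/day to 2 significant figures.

9.5 m/day

Differences from P-1: to P-2 (Δx, Δy, Δh) = (-375, 20, -1.5); to P-3 = (-325, -80, -0.1).
Solve a·Δx + b·Δy = Δh: det = (-375)·(-80) − (-325)·20 = 36500.
∂h/∂x = [(-1.5)·(-80) − (-0.1)·20] / 36500 = +0.003342
∂h/∂y = [(-375)·(-0.1) − (-325)·(-1.5)] / 36500 = -0.01233
|∇h| = √(0.003342² + -0.01233²) = 0.01277
Seepage velocity v = K·i/n = 230.0 × 0.01277 / 0.31 = 9.475 m/day.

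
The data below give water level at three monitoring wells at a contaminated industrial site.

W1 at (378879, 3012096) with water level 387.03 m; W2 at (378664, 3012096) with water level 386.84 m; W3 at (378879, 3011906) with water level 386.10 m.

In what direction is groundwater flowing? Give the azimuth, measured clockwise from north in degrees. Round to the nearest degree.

190°

∂h/∂x = (386.84 − 387.03) / (378664 − 378879) = +0.0008837
∂h/∂y = (386.10 − 387.03) / (3011906 − 3012096) = +0.004895
Flow direction (−∇h) has components (-0.0008837 E, -0.004895 N).
Azimuth = atan2(E, N) = atan2(-0.0008837, -0.004895) = 190.2° ≈ 190°.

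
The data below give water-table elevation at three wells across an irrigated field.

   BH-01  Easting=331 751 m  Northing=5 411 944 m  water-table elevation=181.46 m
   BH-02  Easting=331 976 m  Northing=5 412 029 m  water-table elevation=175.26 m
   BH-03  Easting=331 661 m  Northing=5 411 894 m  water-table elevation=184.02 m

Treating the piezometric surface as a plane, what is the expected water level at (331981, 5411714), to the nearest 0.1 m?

With h = a·x + b·y + c and BH-01 as origin, the differences give:
  225·a + 85·b = -6.20
  (-90)·a + (-50)·b = +2.56
Eliminate b (×(-50) and ×85, subtract): -3600·a = 92.400 → a = ∂h/∂x = -0.02567
Back-substitute: b = ∂h/∂y = -0.005000.
h(331981, 5411714) = 181.46 + (-0.02567)·(230) + (-0.005000)·(-230) = 181.46 -5.903 +1.150 = 176.707 m.

176.7 m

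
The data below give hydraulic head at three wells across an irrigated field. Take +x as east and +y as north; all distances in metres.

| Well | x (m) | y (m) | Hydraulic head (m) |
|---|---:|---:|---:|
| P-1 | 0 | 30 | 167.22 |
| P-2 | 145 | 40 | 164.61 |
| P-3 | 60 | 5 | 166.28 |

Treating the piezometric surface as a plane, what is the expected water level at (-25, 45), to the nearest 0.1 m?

Taking P-1 as reference: P-2−P-1 = (145, 10, -2.61); P-3−P-1 = (60, -25, -0.94).
Solve a·Δx + b·Δy = Δh: det = 145·(-25) − 60·10 = -4225.
∂h/∂x = [(-2.61)·(-25) − (-0.94)·10] / -4225 = -0.01767
∂h/∂y = [145·(-0.94) − 60·(-2.61)] / -4225 = -0.004805
h(-25, 45) = 167.22 + (-0.01767)·(-25) + (-0.004805)·(15) = 167.22 +0.442 -0.072 = 167.590 m.

167.6 m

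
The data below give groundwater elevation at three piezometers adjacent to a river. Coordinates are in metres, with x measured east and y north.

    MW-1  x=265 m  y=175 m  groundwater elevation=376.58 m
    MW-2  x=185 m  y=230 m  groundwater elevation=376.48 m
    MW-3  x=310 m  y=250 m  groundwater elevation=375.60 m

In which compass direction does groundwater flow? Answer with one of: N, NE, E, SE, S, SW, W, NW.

Taking MW-1 as reference: MW-2−MW-1 = (-80, 55, -0.10); MW-3−MW-1 = (45, 75, -0.98).
Determinant of the coordinate differences = (-80)·75 − 45·55 = -8475.
∂h/∂x = [(-0.10)·75 − (-0.98)·55] / -8475 = -0.005475
∂h/∂y = [(-80)·(-0.98) − 45·(-0.10)] / -8475 = -0.009782
Flow = −∇h = (+0.005475 east, +0.009782 north), which points northeast.

NE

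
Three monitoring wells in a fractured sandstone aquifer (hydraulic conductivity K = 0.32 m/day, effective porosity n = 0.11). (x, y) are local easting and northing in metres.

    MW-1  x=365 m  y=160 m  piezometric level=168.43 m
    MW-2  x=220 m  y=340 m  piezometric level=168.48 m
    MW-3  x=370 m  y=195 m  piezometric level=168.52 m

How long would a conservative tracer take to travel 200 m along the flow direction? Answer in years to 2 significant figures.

57 years

Three-point gradient (reference MW-1): Δ to MW-2 = (-145, 180, +0.05), Δ to MW-3 = (5, 35, +0.09).
∂h/∂x = +0.002418, ∂h/∂y = +0.002226 (det = -5975).
|∇h| = √(0.002418² + 0.002226²) = 0.003287
Seepage velocity v = K·i/n = 0.32 × 0.003287 / 0.11 = 0.009562 m/day.
t = 200 / 0.009562 = 2.092e+04 days = 57.3 years.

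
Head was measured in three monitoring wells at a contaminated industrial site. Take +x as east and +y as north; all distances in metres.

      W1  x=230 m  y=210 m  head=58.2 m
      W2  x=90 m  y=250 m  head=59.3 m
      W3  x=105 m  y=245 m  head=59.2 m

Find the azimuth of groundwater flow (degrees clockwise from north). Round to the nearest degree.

Three-point gradient (reference W1): Δ to W2 = (-140, 40, +1.1), Δ to W3 = (-125, 35, +1.0).
∂h/∂x = -0.01500, ∂h/∂y = -0.02500 (det = 100).
Flow direction (−∇h) has components (+0.01500 E, +0.02500 N).
Azimuth = atan2(E, N) = atan2(+0.01500, +0.02500) = 31.0° ≈ 031°.

031°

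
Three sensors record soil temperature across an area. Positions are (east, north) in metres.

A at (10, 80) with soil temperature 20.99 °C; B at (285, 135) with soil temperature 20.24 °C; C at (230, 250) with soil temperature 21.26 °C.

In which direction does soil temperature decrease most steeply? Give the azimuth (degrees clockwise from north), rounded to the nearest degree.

149°

Differences from A: to B (Δx, Δy, Δh) = (275, 55, -0.75); to C = (220, 170, +0.27).
Solve a·Δx + b·Δy = ΔT: det = 275·170 − 220·55 = 34650.
∂T/∂x = [(-0.75)·170 − (+0.27)·55] / 34650 = -0.004108
∂T/∂y = [275·(+0.27) − 220·(-0.75)] / 34650 = +0.006905
Steepest decrease is along −∇f: components (+0.004108 E, -0.006905 N).
Azimuth = atan2(+0.004108, -0.006905) = 149.2° ≈ 149°.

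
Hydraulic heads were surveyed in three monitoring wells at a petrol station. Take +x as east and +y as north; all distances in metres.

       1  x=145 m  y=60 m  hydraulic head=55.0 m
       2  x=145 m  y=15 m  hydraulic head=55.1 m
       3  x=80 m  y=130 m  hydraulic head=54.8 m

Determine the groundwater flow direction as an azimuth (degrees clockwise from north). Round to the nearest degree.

With h = a·x + b·y + c and 1 as origin, the differences give:
  0·a + (-45)·b = +0.1
  (-65)·a + 70·b = -0.2
Eliminate b (×70 and ×(-45), subtract): -2925·a = -2.00 → a = ∂h/∂x = +0.0006838
Back-substitute: b = ∂h/∂y = -0.002222.
Flow direction (−∇h) has components (-0.0006838 E, +0.002222 N).
Azimuth = atan2(E, N) = atan2(-0.0006838, +0.002222) = 342.9° ≈ 343°.

343°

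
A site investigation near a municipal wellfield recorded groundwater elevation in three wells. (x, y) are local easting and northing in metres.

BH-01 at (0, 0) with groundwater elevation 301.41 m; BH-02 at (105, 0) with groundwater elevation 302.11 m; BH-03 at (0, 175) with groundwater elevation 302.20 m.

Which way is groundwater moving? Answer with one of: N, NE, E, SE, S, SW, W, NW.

∂h/∂x = (302.11 − 301.41) / (105 − 0) = +0.006667
∂h/∂y = (302.20 − 301.41) / (175 − 0) = +0.004514
Flow = −∇h = (-0.006667 east, -0.004514 north), which points southwest.

SW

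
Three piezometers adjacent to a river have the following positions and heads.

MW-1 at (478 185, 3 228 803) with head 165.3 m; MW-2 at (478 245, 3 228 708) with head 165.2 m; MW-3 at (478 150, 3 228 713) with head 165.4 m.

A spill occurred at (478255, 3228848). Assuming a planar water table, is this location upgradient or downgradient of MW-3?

Three-point gradient (reference MW-1): Δ to MW-2 = (60, -95, -0.1), Δ to MW-3 = (-35, -90, +0.1).
∂h/∂x = -0.002120, ∂h/∂y = -0.0002865 (det = -8725).
Head at (478255, 3228848) = 165.3 + (-0.002120)·(70) + (-0.0002865)·(45) = 165.14 m.
That is lower than the 165.4 m at MW-3, so the point is downgradient.

downgradient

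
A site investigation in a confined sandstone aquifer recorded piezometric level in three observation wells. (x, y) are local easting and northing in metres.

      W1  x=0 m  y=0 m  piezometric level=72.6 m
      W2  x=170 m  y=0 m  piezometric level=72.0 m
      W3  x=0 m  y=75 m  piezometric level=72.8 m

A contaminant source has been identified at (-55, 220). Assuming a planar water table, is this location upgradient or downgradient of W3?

upgradient

∂h/∂x = (72.0 − 72.6) / (170 − 0) = -0.003529
∂h/∂y = (72.8 − 72.6) / (75 − 0) = +0.002667
Head at (-55, 220) = 72.6 + (-0.003529)·(-55) + (+0.002667)·(220) = 73.38 m.
That is higher than the 72.8 m at W3, so the point is upgradient.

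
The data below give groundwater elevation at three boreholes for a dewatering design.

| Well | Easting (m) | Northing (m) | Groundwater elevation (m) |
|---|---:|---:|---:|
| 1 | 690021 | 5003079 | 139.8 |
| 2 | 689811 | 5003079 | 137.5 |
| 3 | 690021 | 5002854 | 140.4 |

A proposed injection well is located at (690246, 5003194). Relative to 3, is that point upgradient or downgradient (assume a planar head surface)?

∂h/∂x = (137.5 − 139.8) / (689811 − 690021) = +0.01095
∂h/∂y = (140.4 − 139.8) / (5002854 − 5003079) = -0.002667
Head at (690246, 5003194) = 139.8 + (+0.01095)·(225) + (-0.002667)·(115) = 141.96 m.
That is higher than the 140.4 m at 3, so the point is upgradient.

upgradient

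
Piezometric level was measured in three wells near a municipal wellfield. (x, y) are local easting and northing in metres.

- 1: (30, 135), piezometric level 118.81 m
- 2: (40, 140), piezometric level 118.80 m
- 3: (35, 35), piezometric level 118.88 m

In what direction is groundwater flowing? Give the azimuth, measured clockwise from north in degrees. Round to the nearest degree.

041°

With h = a·x + b·y + c and 1 as origin, the differences give:
  10·a + 5·b = -0.01
  5·a + (-100)·b = +0.07
Eliminate b (×(-100) and ×5, subtract): -1025·a = 0.650 → a = ∂h/∂x = -0.0006341
Back-substitute: b = ∂h/∂y = -0.0007317.
Flow direction (−∇h) has components (+0.0006341 E, +0.0007317 N).
Azimuth = atan2(E, N) = atan2(+0.0006341, +0.0007317) = 40.9° ≈ 041°.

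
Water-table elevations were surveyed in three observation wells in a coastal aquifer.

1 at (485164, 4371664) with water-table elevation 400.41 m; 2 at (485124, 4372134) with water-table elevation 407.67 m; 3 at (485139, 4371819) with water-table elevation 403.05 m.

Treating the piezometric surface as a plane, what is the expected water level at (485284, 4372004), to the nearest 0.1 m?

402.6 m

With h = a·x + b·y + c and 1 as origin, the differences give:
  (-40)·a + 470·b = +7.26
  (-25)·a + 155·b = +2.64
Eliminate b (×155 and ×470, subtract): 5550·a = -115.500 → a = ∂h/∂x = -0.02081
Back-substitute: b = ∂h/∂y = +0.01368.
h(485284, 4372004) = 400.41 + (-0.02081)·(120) + (+0.01368)·(340) = 400.41 -2.497 +4.650 = 402.562 m.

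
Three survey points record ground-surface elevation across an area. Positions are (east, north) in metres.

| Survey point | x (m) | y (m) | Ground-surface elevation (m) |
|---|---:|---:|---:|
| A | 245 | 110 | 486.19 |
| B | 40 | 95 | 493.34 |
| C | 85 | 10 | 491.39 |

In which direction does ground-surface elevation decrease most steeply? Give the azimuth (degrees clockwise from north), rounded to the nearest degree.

With z = a·x + b·y + c and A as origin, the differences give:
  (-205)·a + (-15)·b = +7.15
  (-160)·a + (-100)·b = +5.20
Eliminate b (×(-100) and ×(-15), subtract): 18100·a = -637.000 → a = ∂z/∂x = -0.03519
Back-substitute: b = ∂z/∂y = +0.004309.
Steepest decrease is along −∇f: components (+0.03519 E, -0.004309 N).
Azimuth = atan2(+0.03519, -0.004309) = 97.0° ≈ 097°.

097°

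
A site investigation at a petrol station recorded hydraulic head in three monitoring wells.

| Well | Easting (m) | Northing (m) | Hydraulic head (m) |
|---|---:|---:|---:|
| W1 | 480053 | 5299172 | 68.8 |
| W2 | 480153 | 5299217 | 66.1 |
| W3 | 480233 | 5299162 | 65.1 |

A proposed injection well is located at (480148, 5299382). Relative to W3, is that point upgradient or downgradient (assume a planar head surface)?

downgradient

With h = a·x + b·y + c and W1 as origin, the differences give:
  100·a + 45·b = -2.7
  180·a + (-10)·b = -3.7
Eliminate b (×(-10) and ×45, subtract): -9100·a = 193.50 → a = ∂h/∂x = -0.02126
Back-substitute: b = ∂h/∂y = -0.01275.
Head at (480148, 5299382) = 68.8 + (-0.02126)·(95) + (-0.01275)·(210) = 64.10 m.
That is lower than the 65.1 m at W3, so the point is downgradient.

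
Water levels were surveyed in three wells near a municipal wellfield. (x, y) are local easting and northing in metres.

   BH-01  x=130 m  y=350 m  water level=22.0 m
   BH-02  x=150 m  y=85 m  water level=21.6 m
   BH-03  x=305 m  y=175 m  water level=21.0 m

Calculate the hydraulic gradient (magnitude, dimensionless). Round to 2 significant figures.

0.0047

Taking BH-01 as reference: BH-02−BH-01 = (20, -265, -0.4); BH-03−BH-01 = (175, -175, -1.0).
Determinant of the coordinate differences = 20·(-175) − 175·(-265) = 42875.
∂h/∂x = [(-0.4)·(-175) − (-1.0)·(-265)] / 42875 = -0.004548
∂h/∂y = [20·(-1.0) − 175·(-0.4)] / 42875 = +0.001166
|∇h| = √(-0.004548² + 0.001166²) = 0.004695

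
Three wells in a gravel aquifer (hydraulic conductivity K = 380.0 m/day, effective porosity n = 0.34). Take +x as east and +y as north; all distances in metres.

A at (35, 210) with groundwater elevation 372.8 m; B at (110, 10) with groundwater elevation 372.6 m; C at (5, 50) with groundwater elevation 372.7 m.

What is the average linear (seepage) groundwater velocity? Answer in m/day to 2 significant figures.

With h = a·x + b·y + c and A as origin, the differences give:
  75·a + (-200)·b = -0.2
  (-30)·a + (-160)·b = -0.1
Eliminate b (×(-160) and ×(-200), subtract): -18000·a = 12.00 → a = ∂h/∂x = -0.0006667
Back-substitute: b = ∂h/∂y = +0.0007500.
|∇h| = √(-0.0006667² + 0.0007500²) = 0.001003
Seepage velocity v = K·i/n = 380.0 × 0.001003 / 0.34 = 1.121 m/day.

1.1 m/day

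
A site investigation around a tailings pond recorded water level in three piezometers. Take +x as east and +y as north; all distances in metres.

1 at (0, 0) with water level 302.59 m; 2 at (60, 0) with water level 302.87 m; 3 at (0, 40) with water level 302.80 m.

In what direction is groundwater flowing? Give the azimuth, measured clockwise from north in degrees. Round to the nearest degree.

222°

∂h/∂x = (302.87 − 302.59) / (60 − 0) = +0.004667
∂h/∂y = (302.80 − 302.59) / (40 − 0) = +0.005250
Flow direction (−∇h) has components (-0.004667 E, -0.005250 N).
Azimuth = atan2(E, N) = atan2(-0.004667, -0.005250) = 221.6° ≈ 222°.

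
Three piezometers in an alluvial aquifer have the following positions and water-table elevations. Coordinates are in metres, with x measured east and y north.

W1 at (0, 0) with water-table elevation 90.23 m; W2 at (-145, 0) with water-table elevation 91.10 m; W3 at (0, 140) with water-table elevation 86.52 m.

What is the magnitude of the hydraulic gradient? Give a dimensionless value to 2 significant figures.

0.027

∂h/∂x = (91.10 − 90.23) / (-145 − 0) = -0.006000
∂h/∂y = (86.52 − 90.23) / (140 − 0) = -0.02650
|∇h| = √(-0.006000² + -0.02650²) = 0.02717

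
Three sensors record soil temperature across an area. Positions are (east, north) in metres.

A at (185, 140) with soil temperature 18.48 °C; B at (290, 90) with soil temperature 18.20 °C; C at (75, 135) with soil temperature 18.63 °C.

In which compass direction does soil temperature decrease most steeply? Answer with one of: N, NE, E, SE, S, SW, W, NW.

Three-point gradient (reference A): Δ to B = (105, -50, -0.28), Δ to C = (-110, -5, +0.15).
∂T/∂x = -0.001477, ∂T/∂y = +0.002498 (det = -6025).
Steepest decrease is along −∇f = (+0.001477 E, -0.002498 N) → southeast.

SE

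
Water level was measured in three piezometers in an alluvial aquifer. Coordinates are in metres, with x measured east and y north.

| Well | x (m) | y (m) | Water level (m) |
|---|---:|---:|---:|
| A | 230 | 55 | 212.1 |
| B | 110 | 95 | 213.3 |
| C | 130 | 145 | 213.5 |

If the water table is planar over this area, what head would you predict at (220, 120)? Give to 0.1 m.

212.6 m

With h = a·x + b·y + c and A as origin, the differences give:
  (-120)·a + 40·b = +1.2
  (-100)·a + 90·b = +1.4
Eliminate b (×90 and ×40, subtract): -6800·a = 52.00 → a = ∂h/∂x = -0.007647
Back-substitute: b = ∂h/∂y = +0.007059.
h(220, 120) = 212.1 + (-0.007647)·(-10) + (+0.007059)·(65) = 212.1 +0.076 +0.459 = 212.635 m.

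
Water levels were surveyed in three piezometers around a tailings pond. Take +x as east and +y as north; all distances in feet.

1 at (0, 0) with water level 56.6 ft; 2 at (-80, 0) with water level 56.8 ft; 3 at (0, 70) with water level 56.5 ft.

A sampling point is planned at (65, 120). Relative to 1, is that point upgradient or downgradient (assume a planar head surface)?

downgradient

∂h/∂x = (56.8 − 56.6) / (-80 − 0) = -0.002500
∂h/∂y = (56.5 − 56.6) / (70 − 0) = -0.001429
Head at (65, 120) = 56.6 + (-0.002500)·(65) + (-0.001429)·(120) = 56.27 ft.
That is lower than the 56.6 ft at 1, so the point is downgradient.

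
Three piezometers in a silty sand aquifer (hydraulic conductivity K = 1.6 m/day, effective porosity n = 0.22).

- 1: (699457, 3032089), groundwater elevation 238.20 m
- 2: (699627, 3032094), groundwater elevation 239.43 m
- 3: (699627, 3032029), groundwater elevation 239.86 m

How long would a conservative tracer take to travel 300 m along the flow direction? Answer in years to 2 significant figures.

Differences from 1: to 2 (Δx, Δy, Δh) = (170, 5, +1.23); to 3 = (170, -60, +1.66).
Solve a·Δx + b·Δy = Δh: det = 170·(-60) − 170·5 = -11050.
∂h/∂x = [(+1.23)·(-60) − (+1.66)·5] / -11050 = +0.007430
∂h/∂y = [170·(+1.66) − 170·(+1.23)] / -11050 = -0.006615
|∇h| = √(0.007430² + -0.006615²) = 0.009948
Seepage velocity v = K·i/n = 1.6 × 0.009948 / 0.22 = 0.07235 m/day.
t = 300 / 0.07235 = 4147 days = 11.4 years.

11 years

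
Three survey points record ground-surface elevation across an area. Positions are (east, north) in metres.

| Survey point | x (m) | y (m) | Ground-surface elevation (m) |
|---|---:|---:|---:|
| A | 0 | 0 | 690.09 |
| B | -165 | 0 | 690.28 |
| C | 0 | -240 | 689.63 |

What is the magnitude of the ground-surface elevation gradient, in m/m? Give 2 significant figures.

∂z/∂x = (690.28 − 690.09) / (-165 − 0) = -0.001152
∂z/∂y = (689.63 − 690.09) / (-240 − 0) = +0.001917
|∇f| = √(-0.001152² + 0.001917²) = 0.002237 m/m

0.0022 m/m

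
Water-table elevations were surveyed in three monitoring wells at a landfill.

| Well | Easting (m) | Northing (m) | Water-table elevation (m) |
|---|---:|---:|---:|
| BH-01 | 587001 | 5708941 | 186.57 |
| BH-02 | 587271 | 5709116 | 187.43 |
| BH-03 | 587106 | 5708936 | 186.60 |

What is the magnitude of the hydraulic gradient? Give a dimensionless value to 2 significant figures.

0.0042

With h = a·x + b·y + c and BH-01 as origin, the differences give:
  270·a + 175·b = +0.86
  105·a + (-5)·b = +0.03
Eliminate b (×(-5) and ×175, subtract): -19725·a = -9.550 → a = ∂h/∂x = +0.0004842
Back-substitute: b = ∂h/∂y = +0.004167.
|∇h| = √(0.0004842² + 0.004167²) = 0.004195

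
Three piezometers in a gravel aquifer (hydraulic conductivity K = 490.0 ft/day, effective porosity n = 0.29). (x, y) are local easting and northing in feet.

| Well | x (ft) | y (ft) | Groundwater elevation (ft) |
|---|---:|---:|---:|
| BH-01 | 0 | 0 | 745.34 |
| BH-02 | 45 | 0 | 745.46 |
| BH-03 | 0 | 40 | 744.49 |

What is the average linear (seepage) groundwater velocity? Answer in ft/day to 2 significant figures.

36 ft/day

∂h/∂x = (745.46 − 745.34) / (45 − 0) = +0.002667
∂h/∂y = (744.49 − 745.34) / (40 − 0) = -0.02125
|∇h| = √(0.002667² + -0.02125²) = 0.02142
Seepage velocity v = K·i/n = 490.0 × 0.02142 / 0.29 = 36.19 ft/day.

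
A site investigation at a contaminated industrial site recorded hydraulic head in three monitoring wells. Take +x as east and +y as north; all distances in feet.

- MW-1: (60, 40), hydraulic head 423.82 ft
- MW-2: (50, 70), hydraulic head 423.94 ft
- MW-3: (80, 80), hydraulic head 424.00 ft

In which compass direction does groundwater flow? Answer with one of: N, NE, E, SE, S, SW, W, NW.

With h = a·x + b·y + c and MW-1 as origin, the differences give:
  (-10)·a + 30·b = +0.12
  20·a + 40·b = +0.18
Eliminate b (×40 and ×30, subtract): -1000·a = -0.600 → a = ∂h/∂x = +0.0006000
Back-substitute: b = ∂h/∂y = +0.004200.
Flow = −∇h = (-0.0006000 east, -0.004200 north), which points south.

S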